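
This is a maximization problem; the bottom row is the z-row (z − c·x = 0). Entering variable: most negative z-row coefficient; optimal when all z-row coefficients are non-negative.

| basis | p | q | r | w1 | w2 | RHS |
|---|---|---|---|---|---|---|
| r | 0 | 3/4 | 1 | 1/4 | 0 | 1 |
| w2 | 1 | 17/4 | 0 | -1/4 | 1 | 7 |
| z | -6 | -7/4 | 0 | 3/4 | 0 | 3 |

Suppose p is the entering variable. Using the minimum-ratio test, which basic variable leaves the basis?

w2

Column p entries and ratios — r: 0 ≤ 0, skip; w2: 7/1 = 7.
Smallest ratio is 7 in the row of w2, so w2 leaves.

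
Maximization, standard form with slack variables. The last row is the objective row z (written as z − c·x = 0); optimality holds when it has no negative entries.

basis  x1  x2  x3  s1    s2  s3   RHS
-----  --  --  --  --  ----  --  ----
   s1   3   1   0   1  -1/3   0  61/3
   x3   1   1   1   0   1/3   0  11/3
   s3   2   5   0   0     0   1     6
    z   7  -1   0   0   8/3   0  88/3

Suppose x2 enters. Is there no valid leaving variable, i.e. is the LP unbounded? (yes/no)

no

Column x2 has positive entries in row(s) 1, 2, 3, so the ratio test bounds it — not unbounded.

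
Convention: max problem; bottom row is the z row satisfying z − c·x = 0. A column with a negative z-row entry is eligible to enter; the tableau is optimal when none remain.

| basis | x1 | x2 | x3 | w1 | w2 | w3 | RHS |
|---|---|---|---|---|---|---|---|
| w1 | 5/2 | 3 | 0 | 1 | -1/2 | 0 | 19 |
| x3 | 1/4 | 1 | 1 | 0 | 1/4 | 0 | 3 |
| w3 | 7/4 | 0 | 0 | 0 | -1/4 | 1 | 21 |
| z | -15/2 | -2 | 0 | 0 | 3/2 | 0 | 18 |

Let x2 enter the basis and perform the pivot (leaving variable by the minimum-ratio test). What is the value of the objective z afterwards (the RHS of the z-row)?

Ratio test on column x2 — row 1: 19/3 = 19/3; row 2: 3/1 = 3; row 3: entry 0 ≤ 0. Minimum is 3 at row 2 (x3 leaves); pivot element 1.
Pivot on row 2; the z-row RHS becomes 18 − (-2)·3 = 24.

24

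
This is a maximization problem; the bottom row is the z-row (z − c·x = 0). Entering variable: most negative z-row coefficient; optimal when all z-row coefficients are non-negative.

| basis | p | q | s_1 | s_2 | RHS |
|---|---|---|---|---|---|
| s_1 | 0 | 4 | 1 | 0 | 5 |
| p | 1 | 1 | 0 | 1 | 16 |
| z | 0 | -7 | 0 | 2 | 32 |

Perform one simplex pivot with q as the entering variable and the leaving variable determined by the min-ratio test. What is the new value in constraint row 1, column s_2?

Ratio test on column q — row 1: 5/4 = 5/4; row 2: 16/1 = 16. Minimum is 5/4 at row 1 (s_1 leaves); pivot element 4.
Divide row 1 by 4; eliminate column q from the other rows.
In the new row 1, the s_2 entry is the old entry divided by the pivot: 0/4 = 0.

0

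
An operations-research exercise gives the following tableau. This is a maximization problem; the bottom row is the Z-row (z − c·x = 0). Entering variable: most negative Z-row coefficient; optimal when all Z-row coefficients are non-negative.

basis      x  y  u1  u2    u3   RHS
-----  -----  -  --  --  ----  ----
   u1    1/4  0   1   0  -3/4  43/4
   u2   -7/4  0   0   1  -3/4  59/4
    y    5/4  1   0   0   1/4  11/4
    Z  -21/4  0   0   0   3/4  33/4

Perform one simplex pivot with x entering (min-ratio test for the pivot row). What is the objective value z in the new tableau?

99/5

Ratio test on column x — row 1: (43/4)/(1/4) = 43; row 2: entry -7/4 ≤ 0; row 3: (11/4)/(5/4) = 11/5. Minimum is 11/5 at row 3 (y leaves); pivot element 5/4.
Pivot on row 3; the Z-row RHS becomes 33/4 − (-21/4)·(11/5) = 99/5.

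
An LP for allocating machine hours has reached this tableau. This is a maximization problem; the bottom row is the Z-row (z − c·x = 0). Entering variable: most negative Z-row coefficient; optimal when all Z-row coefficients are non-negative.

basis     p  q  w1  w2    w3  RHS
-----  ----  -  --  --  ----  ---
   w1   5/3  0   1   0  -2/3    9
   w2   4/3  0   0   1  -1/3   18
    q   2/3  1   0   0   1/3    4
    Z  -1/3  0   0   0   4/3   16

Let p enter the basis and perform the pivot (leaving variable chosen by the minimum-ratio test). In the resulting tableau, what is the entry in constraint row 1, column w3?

Ratio test on column p — row 1: 9/(5/3) = 27/5; row 2: 18/(4/3) = 27/2; row 3: 4/(2/3) = 6. Minimum is 27/5 at row 1 (w1 leaves); pivot element 5/3.
Divide row 1 by 5/3; eliminate column p from the other rows.
In the new row 1, the w3 entry is the old entry divided by the pivot: (-2/3)/(5/3) = -2/5.

-2/5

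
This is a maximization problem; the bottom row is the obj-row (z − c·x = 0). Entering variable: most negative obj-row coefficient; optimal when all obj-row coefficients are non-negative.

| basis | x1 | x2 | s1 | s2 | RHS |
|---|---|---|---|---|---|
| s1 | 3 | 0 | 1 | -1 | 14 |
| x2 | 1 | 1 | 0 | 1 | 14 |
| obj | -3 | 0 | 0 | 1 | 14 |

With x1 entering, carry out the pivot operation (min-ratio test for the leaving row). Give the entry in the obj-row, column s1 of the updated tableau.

Ratio test on column x1 — row 1: 14/3 = 14/3; row 2: 14/1 = 14. Minimum is 14/3 at row 1 (s1 leaves); pivot element 3.
Divide row 1 by 3; eliminate column x1 from the other rows.
obj-row update in column s1: 0 − (-3)·(1/3) = 1.

1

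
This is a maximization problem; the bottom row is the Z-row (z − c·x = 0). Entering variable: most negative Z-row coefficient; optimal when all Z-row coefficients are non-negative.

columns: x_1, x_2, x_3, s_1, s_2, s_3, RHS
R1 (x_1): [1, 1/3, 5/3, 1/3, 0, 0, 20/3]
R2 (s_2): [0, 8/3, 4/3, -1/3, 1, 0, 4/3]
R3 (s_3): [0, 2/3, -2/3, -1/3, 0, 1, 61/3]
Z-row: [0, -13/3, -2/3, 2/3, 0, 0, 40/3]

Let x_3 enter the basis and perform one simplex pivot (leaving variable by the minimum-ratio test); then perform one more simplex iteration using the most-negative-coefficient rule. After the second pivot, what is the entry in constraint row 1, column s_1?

Ratio test on column x_3 — row 1: (20/3)/(5/3) = 4; row 2: (4/3)/(4/3) = 1; row 3: entry -2/3 ≤ 0. Minimum is 1 at row 2 (s_2 leaves); pivot element 4/3.
Divide row 2 by 4/3; eliminate column x_3 from the other rows.
Second iteration: most negative Z-row entry is -3 in column x_2, so x_2 enters.
Ratio test on column x_2 — row 1: entry -3 ≤ 0; row 2: 1/2 = 1/2; row 3: 21/2 = 21/2. Minimum is 1/2 at row 2 (x_3 leaves); pivot element 2.
Divide row 2 by 2; eliminate column x_2 from the other rows.
After both pivots, the entry at constraint row 1, column s_1 is 3/8.

3/8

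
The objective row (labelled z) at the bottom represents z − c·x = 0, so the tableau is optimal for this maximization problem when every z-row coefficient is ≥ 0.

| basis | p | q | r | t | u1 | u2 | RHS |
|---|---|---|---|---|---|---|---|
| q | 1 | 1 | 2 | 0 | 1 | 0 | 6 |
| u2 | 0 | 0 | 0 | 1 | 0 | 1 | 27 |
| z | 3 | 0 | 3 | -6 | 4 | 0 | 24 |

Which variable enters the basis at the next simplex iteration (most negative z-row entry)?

t

Negative z-row entries: t: -6.
The most negative is -6 in column t, so t enters.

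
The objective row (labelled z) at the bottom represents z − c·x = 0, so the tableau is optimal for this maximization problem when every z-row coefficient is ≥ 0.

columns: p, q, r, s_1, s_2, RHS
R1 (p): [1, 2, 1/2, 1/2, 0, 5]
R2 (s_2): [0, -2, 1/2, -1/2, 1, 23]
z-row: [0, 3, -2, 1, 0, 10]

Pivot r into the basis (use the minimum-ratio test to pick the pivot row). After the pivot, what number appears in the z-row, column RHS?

30

Ratio test on column r — row 1: 5/(1/2) = 10; row 2: 23/(1/2) = 46. Minimum is 10 at row 1 (p leaves); pivot element 1/2.
Divide row 1 by 1/2; eliminate column r from the other rows.
z-row update in column RHS: 10 − (-2)·10 = 30.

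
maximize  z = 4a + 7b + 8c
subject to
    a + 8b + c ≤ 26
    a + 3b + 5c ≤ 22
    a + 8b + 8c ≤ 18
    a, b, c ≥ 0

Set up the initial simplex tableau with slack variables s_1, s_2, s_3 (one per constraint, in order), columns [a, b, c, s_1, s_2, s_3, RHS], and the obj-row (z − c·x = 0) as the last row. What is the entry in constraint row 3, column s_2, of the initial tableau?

Slack s_2 belongs to constraint 2; its column is the unit vector e_2, so the entry in row 3 is 0.

0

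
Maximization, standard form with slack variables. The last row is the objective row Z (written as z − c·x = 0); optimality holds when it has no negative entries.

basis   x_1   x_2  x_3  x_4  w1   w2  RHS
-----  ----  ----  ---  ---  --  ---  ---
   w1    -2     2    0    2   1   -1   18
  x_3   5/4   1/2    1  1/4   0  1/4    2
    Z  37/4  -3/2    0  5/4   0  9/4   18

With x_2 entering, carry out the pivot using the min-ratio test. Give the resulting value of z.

24

Ratio test on column x_2 — row 1: 18/2 = 9; row 2: 2/(1/2) = 4. Minimum is 4 at row 2 (x_3 leaves); pivot element 1/2.
Pivot on row 2; the Z-row RHS becomes 18 − (-3/2)·4 = 24.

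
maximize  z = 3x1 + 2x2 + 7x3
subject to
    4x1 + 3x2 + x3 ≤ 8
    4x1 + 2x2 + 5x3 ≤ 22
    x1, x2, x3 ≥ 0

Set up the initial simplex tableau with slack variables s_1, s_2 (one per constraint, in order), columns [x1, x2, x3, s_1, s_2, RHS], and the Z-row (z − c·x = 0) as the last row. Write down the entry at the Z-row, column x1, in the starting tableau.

The Z-row carries the negated objective coefficients: the x1 entry is -3.

-3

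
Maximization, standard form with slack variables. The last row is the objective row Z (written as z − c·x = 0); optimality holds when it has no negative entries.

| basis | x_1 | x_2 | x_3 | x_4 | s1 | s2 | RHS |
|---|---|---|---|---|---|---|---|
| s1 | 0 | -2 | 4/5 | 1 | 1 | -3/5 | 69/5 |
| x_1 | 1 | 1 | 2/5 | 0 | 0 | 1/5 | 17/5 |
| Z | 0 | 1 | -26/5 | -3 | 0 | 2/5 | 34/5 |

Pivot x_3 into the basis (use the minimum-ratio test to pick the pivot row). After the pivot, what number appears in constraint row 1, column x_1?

Ratio test on column x_3 — row 1: (69/5)/(4/5) = 69/4; row 2: (17/5)/(2/5) = 17/2. Minimum is 17/2 at row 2 (x_1 leaves); pivot element 2/5.
Divide row 2 by 2/5; eliminate column x_3 from the other rows.
Row 1 update in column x_1: 0 − (4/5)·(5/2) = -2.

-2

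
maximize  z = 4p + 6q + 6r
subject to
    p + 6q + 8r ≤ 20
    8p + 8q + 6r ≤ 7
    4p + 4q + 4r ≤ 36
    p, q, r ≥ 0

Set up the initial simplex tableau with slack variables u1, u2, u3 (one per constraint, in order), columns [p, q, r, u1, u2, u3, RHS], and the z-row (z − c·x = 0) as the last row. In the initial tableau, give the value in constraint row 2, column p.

Constraint 2 has coefficient 8 on p.

8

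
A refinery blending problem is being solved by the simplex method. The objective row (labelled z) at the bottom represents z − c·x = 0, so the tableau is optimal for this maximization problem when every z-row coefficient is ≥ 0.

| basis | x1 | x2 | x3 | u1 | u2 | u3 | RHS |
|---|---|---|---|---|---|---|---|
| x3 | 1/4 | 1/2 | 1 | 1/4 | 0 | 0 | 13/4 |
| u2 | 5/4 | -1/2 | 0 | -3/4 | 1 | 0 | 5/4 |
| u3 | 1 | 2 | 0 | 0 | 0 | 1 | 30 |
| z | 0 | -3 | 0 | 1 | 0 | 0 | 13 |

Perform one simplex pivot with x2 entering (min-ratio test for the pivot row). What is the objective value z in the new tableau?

65/2

Ratio test on column x2 — row 1: (13/4)/(1/2) = 13/2; row 2: entry -1/2 ≤ 0; row 3: 30/2 = 15. Minimum is 13/2 at row 1 (x3 leaves); pivot element 1/2.
Pivot on row 1; the z-row RHS becomes 13 − (-3)·(13/2) = 65/2.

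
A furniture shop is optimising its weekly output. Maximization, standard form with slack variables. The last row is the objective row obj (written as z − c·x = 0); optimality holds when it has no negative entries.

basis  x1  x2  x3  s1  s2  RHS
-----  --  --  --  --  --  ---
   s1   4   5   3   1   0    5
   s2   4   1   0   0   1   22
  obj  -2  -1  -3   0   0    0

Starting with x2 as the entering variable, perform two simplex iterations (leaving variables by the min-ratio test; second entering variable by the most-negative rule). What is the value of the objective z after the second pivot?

Ratio test on column x2 — row 1: 5/5 = 1; row 2: 22/1 = 22. Minimum is 1 at row 1 (s1 leaves); pivot element 5.
Pivot on row 1; the obj-row RHS becomes 0 − (-1)·1 = 1.
Next entering variable (most negative obj-row entry -12/5): x3.
Ratio test on column x3 — row 1: 1/(3/5) = 5/3; row 2: entry -3/5 ≤ 0. Minimum is 5/3 at row 1 (x2 leaves); pivot element 3/5.
After the second pivot the obj-row RHS is 1 − (-12/5)·(5/3) = 5.

5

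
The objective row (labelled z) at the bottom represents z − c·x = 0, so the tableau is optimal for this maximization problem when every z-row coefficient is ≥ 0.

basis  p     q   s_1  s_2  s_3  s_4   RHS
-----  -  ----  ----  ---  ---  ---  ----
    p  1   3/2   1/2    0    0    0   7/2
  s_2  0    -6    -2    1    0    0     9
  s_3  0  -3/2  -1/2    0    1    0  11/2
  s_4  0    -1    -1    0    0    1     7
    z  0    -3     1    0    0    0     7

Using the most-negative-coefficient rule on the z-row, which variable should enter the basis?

q

Negative z-row entries: q: -3.
The most negative is -3 in column q, so q enters.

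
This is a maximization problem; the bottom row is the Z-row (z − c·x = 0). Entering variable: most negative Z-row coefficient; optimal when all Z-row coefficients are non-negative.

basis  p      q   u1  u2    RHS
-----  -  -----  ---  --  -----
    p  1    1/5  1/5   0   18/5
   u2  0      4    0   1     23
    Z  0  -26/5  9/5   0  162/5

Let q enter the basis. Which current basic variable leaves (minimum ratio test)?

u2

Column q entries and ratios — p: (18/5)/(1/5) = 18; u2: 23/4 = 23/4.
Smallest ratio is 23/4 in the row of u2, so u2 leaves.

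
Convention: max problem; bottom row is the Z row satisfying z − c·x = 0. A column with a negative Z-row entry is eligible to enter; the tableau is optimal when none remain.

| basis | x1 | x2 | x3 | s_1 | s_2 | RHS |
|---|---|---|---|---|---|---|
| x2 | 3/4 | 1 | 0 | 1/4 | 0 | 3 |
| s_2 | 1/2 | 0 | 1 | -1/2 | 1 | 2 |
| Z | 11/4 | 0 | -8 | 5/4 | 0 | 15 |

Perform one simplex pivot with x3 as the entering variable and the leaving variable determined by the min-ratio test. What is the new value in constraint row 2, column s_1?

-1/2

Ratio test on column x3 — row 1: entry 0 ≤ 0; row 2: 2/1 = 2. Minimum is 2 at row 2 (s_2 leaves); pivot element 1.
Divide row 2 by 1; eliminate column x3 from the other rows.
In the new row 2, the s_1 entry is the old entry divided by the pivot: (-1/2)/1 = -1/2.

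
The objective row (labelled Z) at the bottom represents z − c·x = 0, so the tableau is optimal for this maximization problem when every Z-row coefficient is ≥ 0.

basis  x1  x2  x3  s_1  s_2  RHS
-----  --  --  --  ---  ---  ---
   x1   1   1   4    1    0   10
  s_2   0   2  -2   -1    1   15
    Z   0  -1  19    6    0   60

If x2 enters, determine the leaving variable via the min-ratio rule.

s_2

Column x2 entries and ratios — x1: 10/1 = 10; s_2: 15/2 = 15/2.
Smallest ratio is 15/2 in the row of s_2, so s_2 leaves.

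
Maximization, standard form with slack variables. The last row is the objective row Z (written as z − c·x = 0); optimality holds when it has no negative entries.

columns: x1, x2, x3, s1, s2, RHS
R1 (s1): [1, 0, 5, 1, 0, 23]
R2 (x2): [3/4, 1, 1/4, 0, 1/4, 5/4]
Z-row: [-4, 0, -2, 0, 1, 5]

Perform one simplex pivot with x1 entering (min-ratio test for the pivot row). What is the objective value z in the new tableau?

35/3

Ratio test on column x1 — row 1: 23/1 = 23; row 2: (5/4)/(3/4) = 5/3. Minimum is 5/3 at row 2 (x2 leaves); pivot element 3/4.
Pivot on row 2; the Z-row RHS becomes 5 − (-4)·(5/3) = 35/3.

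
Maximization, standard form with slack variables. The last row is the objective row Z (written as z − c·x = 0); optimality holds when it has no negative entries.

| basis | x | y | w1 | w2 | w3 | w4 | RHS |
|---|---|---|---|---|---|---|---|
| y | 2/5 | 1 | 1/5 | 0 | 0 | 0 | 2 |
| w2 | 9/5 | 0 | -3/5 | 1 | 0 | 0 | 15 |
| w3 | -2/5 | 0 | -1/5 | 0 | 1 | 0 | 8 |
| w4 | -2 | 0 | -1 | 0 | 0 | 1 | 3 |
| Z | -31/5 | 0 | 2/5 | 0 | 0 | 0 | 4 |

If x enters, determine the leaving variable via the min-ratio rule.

Column x entries and ratios — y: 2/(2/5) = 5; w2: 15/(9/5) = 25/3; w3: -2/5 ≤ 0, skip; w4: -2 ≤ 0, skip.
Smallest ratio is 5 in the row of y, so y leaves.

y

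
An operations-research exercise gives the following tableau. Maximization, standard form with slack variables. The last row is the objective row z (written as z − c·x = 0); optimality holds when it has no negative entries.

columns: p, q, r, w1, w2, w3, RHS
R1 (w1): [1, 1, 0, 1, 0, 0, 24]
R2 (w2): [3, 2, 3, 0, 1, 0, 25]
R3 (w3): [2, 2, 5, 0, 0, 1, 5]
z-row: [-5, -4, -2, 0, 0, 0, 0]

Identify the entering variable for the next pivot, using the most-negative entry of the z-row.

p

Negative z-row entries: p: -5, q: -4, r: -2.
The most negative is -5 in column p, so p enters.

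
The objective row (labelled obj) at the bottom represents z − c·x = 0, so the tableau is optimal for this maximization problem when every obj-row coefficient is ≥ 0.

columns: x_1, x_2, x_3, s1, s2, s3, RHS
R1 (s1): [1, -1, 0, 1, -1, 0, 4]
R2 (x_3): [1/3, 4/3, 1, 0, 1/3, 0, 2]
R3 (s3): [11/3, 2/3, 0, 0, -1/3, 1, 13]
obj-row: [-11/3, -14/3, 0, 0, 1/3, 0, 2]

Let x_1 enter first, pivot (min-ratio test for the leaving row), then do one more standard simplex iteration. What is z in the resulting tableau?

Ratio test on column x_1 — row 1: 4/1 = 4; row 2: 2/(1/3) = 6; row 3: 13/(11/3) = 39/11. Minimum is 39/11 at row 3 (s3 leaves); pivot element 11/3.
Pivot on row 3; the obj-row RHS becomes 2 − (-11/3)·(39/11) = 15.
Next entering variable (most negative obj-row entry -4): x_2.
Ratio test on column x_2 — row 1: entry -13/11 ≤ 0; row 2: (9/11)/(14/11) = 9/14; row 3: (39/11)/(2/11) = 39/2. Minimum is 9/14 at row 2 (x_3 leaves); pivot element 14/11.
After the second pivot the obj-row RHS is 15 − (-4)·(9/14) = 123/7.

123/7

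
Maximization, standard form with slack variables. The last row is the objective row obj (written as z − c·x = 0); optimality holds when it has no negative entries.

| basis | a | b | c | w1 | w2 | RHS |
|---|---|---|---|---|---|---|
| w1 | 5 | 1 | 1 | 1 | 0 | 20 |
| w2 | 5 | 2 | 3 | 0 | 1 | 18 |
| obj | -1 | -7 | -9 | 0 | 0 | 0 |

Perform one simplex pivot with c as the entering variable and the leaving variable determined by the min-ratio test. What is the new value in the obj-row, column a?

14

Ratio test on column c — row 1: 20/1 = 20; row 2: 18/3 = 6. Minimum is 6 at row 2 (w2 leaves); pivot element 3.
Divide row 2 by 3; eliminate column c from the other rows.
obj-row update in column a: -1 − (-9)·(5/3) = 14.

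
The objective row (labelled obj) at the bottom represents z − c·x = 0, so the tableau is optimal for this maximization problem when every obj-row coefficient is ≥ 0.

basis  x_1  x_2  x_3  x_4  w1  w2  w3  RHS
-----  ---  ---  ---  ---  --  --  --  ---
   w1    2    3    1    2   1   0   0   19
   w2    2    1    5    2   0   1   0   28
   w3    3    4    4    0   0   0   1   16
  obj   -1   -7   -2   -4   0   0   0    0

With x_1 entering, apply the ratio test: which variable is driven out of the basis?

Column x_1 entries and ratios — w1: 19/2 = 19/2; w2: 28/2 = 14; w3: 16/3 = 16/3.
Smallest ratio is 16/3 in the row of w3, so w3 leaves.

w3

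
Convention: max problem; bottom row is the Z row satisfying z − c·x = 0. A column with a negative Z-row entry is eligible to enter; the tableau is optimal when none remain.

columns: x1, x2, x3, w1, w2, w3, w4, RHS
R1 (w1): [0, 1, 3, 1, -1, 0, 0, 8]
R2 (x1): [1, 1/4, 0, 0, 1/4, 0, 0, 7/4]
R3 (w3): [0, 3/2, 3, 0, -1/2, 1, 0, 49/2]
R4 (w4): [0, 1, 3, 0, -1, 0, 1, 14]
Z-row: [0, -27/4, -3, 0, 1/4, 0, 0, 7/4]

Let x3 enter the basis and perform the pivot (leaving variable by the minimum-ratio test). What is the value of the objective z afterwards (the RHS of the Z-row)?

39/4

Ratio test on column x3 — row 1: 8/3 = 8/3; row 2: entry 0 ≤ 0; row 3: (49/2)/3 = 49/6; row 4: 14/3 = 14/3. Minimum is 8/3 at row 1 (w1 leaves); pivot element 3.
Pivot on row 1; the Z-row RHS becomes 7/4 − (-3)·(8/3) = 39/4.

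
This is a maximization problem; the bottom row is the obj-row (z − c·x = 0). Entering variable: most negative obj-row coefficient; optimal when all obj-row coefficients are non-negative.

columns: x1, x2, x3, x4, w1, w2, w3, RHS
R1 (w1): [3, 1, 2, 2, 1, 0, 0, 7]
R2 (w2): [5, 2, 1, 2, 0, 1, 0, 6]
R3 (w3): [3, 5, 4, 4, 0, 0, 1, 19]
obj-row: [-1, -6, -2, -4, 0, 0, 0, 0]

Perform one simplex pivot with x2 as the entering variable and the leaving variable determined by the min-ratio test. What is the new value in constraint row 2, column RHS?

Ratio test on column x2 — row 1: 7/1 = 7; row 2: 6/2 = 3; row 3: 19/5 = 19/5. Minimum is 3 at row 2 (w2 leaves); pivot element 2.
Divide row 2 by 2; eliminate column x2 from the other rows.
In the new row 2, the RHS entry is the old entry divided by the pivot: 6/2 = 3.

3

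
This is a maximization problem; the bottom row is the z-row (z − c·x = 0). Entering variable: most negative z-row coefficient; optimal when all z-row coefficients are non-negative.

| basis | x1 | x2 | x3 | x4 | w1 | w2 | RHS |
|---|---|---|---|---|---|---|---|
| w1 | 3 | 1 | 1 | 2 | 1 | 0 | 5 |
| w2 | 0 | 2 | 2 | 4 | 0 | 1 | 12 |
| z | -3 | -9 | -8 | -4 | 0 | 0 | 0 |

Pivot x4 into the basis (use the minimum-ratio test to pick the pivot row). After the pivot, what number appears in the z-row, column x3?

-6

Ratio test on column x4 — row 1: 5/2 = 5/2; row 2: 12/4 = 3. Minimum is 5/2 at row 1 (w1 leaves); pivot element 2.
Divide row 1 by 2; eliminate column x4 from the other rows.
z-row update in column x3: -8 − (-4)·(1/2) = -6.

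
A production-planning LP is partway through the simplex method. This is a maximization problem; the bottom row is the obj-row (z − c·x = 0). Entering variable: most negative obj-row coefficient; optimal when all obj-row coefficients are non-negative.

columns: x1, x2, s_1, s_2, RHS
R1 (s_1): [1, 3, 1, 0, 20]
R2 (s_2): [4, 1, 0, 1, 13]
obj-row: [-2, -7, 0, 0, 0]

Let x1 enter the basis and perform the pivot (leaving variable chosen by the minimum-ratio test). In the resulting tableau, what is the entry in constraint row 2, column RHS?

Ratio test on column x1 — row 1: 20/1 = 20; row 2: 13/4 = 13/4. Minimum is 13/4 at row 2 (s_2 leaves); pivot element 4.
Divide row 2 by 4; eliminate column x1 from the other rows.
In the new row 2, the RHS entry is the old entry divided by the pivot: 13/4 = 13/4.

13/4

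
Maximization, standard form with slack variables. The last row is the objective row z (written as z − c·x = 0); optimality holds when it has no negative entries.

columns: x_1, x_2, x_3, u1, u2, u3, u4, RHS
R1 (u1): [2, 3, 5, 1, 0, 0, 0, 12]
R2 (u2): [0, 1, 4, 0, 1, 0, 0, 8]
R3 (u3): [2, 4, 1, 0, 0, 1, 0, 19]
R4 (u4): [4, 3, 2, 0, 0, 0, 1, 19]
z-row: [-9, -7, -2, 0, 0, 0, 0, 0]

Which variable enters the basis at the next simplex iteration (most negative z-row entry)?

Negative z-row entries: x_1: -9, x_2: -7, x_3: -2.
The most negative is -9 in column x_1, so x_1 enters.

x_1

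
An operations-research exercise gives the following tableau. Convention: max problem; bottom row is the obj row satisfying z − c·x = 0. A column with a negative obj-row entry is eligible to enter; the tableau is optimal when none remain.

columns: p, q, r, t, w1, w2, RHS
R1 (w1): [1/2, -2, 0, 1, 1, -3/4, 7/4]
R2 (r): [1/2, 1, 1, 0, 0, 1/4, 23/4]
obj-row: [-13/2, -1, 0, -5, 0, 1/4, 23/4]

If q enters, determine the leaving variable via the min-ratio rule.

r

Column q entries and ratios — w1: -2 ≤ 0, skip; r: (23/4)/1 = 23/4.
Smallest ratio is 23/4 in the row of r, so r leaves.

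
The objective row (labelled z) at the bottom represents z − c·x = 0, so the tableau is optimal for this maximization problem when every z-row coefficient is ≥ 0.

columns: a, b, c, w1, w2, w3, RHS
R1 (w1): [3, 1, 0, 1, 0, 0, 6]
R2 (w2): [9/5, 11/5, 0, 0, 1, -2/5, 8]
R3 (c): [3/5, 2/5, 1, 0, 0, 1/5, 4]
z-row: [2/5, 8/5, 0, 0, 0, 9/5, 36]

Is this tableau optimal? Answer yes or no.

Every z-row coefficient is ≥ 0, so the tableau is optimal.

yes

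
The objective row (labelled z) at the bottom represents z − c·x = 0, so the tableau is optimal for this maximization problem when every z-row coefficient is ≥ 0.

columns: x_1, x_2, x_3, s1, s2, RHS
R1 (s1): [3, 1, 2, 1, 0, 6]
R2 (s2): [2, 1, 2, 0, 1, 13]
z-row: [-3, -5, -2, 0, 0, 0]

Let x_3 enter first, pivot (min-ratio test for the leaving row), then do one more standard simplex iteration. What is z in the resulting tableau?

30

Ratio test on column x_3 — row 1: 6/2 = 3; row 2: 13/2 = 13/2. Minimum is 3 at row 1 (s1 leaves); pivot element 2.
Pivot on row 1; the z-row RHS becomes 0 − (-2)·3 = 6.
Next entering variable (most negative z-row entry -4): x_2.
Ratio test on column x_2 — row 1: 3/(1/2) = 6; row 2: entry 0 ≤ 0. Minimum is 6 at row 1 (x_3 leaves); pivot element 1/2.
After the second pivot the z-row RHS is 6 − (-4)·6 = 30.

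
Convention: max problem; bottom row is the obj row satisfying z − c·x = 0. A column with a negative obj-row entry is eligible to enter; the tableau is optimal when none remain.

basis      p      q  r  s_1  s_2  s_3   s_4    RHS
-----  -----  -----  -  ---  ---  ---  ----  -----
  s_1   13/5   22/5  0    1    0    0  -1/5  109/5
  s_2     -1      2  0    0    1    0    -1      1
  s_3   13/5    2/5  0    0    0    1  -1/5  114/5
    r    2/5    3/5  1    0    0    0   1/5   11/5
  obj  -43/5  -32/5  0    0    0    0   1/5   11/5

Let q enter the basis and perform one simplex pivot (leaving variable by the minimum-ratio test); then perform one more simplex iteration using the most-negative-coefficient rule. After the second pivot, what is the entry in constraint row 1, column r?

-48/7

Ratio test on column q — row 1: (109/5)/(22/5) = 109/22; row 2: 1/2 = 1/2; row 3: (114/5)/(2/5) = 57; row 4: (11/5)/(3/5) = 11/3. Minimum is 1/2 at row 2 (s_2 leaves); pivot element 2.
Divide row 2 by 2; eliminate column q from the other rows.
Second iteration: most negative obj-row entry is -59/5 in column p, so p enters.
Ratio test on column p — row 1: (98/5)/(24/5) = 49/12; row 2: entry -1/2 ≤ 0; row 3: (113/5)/(14/5) = 113/14; row 4: (19/10)/(7/10) = 19/7. Minimum is 19/7 at row 4 (r leaves); pivot element 7/10.
Divide row 4 by 7/10; eliminate column p from the other rows.
After both pivots, the entry at constraint row 1, column r is -48/7.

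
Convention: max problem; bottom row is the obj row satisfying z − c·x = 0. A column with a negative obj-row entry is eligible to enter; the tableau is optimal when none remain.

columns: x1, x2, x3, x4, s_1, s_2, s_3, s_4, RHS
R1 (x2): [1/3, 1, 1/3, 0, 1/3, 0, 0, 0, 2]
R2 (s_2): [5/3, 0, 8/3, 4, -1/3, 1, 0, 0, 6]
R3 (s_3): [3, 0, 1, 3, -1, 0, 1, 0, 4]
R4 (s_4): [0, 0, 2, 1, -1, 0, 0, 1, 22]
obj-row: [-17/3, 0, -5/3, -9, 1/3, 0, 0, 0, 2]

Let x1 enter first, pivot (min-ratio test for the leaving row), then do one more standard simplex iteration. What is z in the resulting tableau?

Ratio test on column x1 — row 1: 2/(1/3) = 6; row 2: 6/(5/3) = 18/5; row 3: 4/3 = 4/3; row 4: entry 0 ≤ 0. Minimum is 4/3 at row 3 (s_3 leaves); pivot element 3.
Pivot on row 3; the obj-row RHS becomes 2 − (-17/3)·(4/3) = 86/9.
Next entering variable (most negative obj-row entry -10/3): x4.
Ratio test on column x4 — row 1: entry -1/3 ≤ 0; row 2: (34/9)/(7/3) = 34/21; row 3: (4/3)/1 = 4/3; row 4: 22/1 = 22. Minimum is 4/3 at row 3 (x1 leaves); pivot element 1.
After the second pivot the obj-row RHS is 86/9 − (-10/3)·(4/3) = 14.

14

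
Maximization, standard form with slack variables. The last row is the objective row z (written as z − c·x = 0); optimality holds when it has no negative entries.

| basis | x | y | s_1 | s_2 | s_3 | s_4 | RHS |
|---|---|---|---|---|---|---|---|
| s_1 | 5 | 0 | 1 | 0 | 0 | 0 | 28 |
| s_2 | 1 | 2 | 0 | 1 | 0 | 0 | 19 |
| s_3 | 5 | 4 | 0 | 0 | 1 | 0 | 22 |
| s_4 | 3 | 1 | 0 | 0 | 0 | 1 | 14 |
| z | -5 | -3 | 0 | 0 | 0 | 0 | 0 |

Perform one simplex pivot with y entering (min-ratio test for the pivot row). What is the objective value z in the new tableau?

Ratio test on column y — row 1: entry 0 ≤ 0; row 2: 19/2 = 19/2; row 3: 22/4 = 11/2; row 4: 14/1 = 14. Minimum is 11/2 at row 3 (s_3 leaves); pivot element 4.
Pivot on row 3; the z-row RHS becomes 0 − (-3)·(11/2) = 33/2.

33/2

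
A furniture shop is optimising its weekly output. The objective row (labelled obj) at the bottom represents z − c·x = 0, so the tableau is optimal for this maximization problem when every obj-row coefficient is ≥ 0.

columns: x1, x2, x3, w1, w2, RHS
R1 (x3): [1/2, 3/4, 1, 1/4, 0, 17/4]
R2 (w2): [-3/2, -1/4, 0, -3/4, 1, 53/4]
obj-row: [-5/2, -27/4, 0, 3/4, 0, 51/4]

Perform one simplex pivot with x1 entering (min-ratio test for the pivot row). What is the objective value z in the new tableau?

Ratio test on column x1 — row 1: (17/4)/(1/2) = 17/2; row 2: entry -3/2 ≤ 0. Minimum is 17/2 at row 1 (x3 leaves); pivot element 1/2.
Pivot on row 1; the obj-row RHS becomes 51/4 − (-5/2)·(17/2) = 34.

34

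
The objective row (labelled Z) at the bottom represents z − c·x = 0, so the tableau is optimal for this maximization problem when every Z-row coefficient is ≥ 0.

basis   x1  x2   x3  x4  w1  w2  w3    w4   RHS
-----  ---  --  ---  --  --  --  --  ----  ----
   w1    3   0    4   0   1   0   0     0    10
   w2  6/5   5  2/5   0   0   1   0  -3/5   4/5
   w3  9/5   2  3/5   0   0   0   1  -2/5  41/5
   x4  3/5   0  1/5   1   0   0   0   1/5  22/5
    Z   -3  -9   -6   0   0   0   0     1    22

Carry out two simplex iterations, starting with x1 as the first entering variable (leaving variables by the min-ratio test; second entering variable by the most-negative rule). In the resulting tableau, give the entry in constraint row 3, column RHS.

Ratio test on column x1 — row 1: 10/3 = 10/3; row 2: (4/5)/(6/5) = 2/3; row 3: (41/5)/(9/5) = 41/9; row 4: (22/5)/(3/5) = 22/3. Minimum is 2/3 at row 2 (w2 leaves); pivot element 6/5.
Divide row 2 by 6/5; eliminate column x1 from the other rows.
Second iteration: most negative Z-row entry is -5 in column x3, so x3 enters.
Ratio test on column x3 — row 1: 8/3 = 8/3; row 2: (2/3)/(1/3) = 2; row 3: entry 0 ≤ 0; row 4: entry 0 ≤ 0. Minimum is 2 at row 2 (x1 leaves); pivot element 1/3.
Divide row 2 by 1/3; eliminate column x3 from the other rows.
After both pivots, the entry at constraint row 3, column RHS is 7.

7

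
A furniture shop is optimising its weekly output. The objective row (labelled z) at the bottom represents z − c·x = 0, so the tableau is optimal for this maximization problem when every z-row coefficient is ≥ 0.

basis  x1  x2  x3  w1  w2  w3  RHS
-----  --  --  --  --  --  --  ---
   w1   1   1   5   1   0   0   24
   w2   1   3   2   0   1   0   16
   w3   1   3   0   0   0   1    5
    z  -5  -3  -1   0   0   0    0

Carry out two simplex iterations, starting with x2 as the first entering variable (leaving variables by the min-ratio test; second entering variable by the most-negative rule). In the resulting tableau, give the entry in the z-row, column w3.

Ratio test on column x2 — row 1: 24/1 = 24; row 2: 16/3 = 16/3; row 3: 5/3 = 5/3. Minimum is 5/3 at row 3 (w3 leaves); pivot element 3.
Divide row 3 by 3; eliminate column x2 from the other rows.
Second iteration: most negative z-row entry is -4 in column x1, so x1 enters.
Ratio test on column x1 — row 1: (67/3)/(2/3) = 67/2; row 2: entry 0 ≤ 0; row 3: (5/3)/(1/3) = 5. Minimum is 5 at row 3 (x2 leaves); pivot element 1/3.
Divide row 3 by 1/3; eliminate column x1 from the other rows.
After both pivots, the entry at the z-row, column w3 is 5.

5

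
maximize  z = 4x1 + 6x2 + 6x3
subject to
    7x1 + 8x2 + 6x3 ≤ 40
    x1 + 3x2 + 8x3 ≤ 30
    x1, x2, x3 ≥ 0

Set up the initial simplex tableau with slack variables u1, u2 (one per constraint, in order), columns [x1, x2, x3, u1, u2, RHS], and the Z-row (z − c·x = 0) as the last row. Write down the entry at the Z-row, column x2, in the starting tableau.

The Z-row carries the negated objective coefficients: the x2 entry is -6.

-6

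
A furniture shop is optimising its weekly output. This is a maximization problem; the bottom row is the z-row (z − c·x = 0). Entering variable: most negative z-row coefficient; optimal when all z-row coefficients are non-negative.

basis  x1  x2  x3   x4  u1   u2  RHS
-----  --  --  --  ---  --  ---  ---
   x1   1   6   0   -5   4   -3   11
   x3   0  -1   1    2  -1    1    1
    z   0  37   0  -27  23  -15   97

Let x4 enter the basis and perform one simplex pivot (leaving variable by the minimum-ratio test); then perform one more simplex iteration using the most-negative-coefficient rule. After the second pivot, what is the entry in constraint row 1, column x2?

3

Ratio test on column x4 — row 1: entry -5 ≤ 0; row 2: 1/2 = 1/2. Minimum is 1/2 at row 2 (x3 leaves); pivot element 2.
Divide row 2 by 2; eliminate column x4 from the other rows.
Second iteration: most negative z-row entry is -3/2 in column u2, so u2 enters.
Ratio test on column u2 — row 1: entry -1/2 ≤ 0; row 2: (1/2)/(1/2) = 1. Minimum is 1 at row 2 (x4 leaves); pivot element 1/2.
Divide row 2 by 1/2; eliminate column u2 from the other rows.
After both pivots, the entry at constraint row 1, column x2 is 3.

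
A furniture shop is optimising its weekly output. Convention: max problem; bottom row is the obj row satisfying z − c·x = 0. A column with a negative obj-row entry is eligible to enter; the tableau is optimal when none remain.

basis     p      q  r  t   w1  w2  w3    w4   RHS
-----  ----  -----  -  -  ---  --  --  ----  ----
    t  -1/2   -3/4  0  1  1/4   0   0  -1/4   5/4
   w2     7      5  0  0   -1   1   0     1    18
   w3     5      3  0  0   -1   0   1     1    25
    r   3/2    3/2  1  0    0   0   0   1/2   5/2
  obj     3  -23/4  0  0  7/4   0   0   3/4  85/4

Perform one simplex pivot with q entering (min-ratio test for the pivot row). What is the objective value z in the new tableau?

Ratio test on column q — row 1: entry -3/4 ≤ 0; row 2: 18/5 = 18/5; row 3: 25/3 = 25/3; row 4: (5/2)/(3/2) = 5/3. Minimum is 5/3 at row 4 (r leaves); pivot element 3/2.
Pivot on row 4; the obj-row RHS becomes 85/4 − (-23/4)·(5/3) = 185/6.

185/6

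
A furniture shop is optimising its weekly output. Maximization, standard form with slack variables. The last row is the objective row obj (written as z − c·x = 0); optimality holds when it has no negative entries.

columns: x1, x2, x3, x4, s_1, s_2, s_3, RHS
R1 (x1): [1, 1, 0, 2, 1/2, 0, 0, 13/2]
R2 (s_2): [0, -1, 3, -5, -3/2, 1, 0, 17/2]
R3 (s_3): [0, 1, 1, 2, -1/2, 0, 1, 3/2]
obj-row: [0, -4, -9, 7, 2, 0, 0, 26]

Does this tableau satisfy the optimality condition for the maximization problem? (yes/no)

no

The obj-row has a negative entry -9 in column x3, so it is not optimal.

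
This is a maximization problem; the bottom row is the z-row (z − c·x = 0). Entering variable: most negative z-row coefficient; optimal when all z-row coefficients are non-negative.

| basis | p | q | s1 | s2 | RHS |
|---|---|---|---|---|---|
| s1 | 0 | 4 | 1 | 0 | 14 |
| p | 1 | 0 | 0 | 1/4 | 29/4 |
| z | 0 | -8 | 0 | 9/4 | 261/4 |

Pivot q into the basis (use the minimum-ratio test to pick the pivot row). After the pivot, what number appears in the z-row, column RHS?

373/4

Ratio test on column q — row 1: 14/4 = 7/2; row 2: entry 0 ≤ 0. Minimum is 7/2 at row 1 (s1 leaves); pivot element 4.
Divide row 1 by 4; eliminate column q from the other rows.
z-row update in column RHS: 261/4 − (-8)·(7/2) = 373/4.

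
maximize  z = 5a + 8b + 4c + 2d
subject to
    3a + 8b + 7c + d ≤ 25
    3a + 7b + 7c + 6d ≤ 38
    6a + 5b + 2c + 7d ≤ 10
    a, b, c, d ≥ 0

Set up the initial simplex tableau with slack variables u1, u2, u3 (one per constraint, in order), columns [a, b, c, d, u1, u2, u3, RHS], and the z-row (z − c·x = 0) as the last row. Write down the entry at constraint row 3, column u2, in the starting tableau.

0

Slack u2 belongs to constraint 2; its column is the unit vector e_2, so the entry in row 3 is 0.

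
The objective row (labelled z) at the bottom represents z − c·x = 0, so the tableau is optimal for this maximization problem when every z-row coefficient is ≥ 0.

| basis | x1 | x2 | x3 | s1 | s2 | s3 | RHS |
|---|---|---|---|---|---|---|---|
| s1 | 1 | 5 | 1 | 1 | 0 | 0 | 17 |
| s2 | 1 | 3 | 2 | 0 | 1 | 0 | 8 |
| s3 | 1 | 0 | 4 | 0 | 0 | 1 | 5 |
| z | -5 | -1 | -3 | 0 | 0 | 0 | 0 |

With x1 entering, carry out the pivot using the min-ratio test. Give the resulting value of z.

Ratio test on column x1 — row 1: 17/1 = 17; row 2: 8/1 = 8; row 3: 5/1 = 5. Minimum is 5 at row 3 (s3 leaves); pivot element 1.
Pivot on row 3; the z-row RHS becomes 0 − (-5)·5 = 25.

25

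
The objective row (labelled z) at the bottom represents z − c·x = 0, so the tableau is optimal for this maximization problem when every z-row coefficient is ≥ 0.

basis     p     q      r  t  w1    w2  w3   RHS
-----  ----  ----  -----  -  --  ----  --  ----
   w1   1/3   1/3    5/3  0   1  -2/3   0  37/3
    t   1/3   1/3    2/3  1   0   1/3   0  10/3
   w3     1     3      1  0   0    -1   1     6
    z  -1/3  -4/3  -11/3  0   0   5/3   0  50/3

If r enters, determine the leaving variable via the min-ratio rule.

Column r entries and ratios — w1: (37/3)/(5/3) = 37/5; t: (10/3)/(2/3) = 5; w3: 6/1 = 6.
Smallest ratio is 5 in the row of t, so t leaves.

t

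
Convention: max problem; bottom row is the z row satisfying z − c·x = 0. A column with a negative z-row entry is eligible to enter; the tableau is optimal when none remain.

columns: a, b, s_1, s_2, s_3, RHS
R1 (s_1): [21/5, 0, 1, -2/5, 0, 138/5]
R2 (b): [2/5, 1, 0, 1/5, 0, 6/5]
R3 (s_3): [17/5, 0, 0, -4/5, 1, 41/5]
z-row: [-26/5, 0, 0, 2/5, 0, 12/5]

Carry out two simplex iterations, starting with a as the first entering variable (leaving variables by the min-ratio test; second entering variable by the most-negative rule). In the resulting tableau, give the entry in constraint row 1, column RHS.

Ratio test on column a — row 1: (138/5)/(21/5) = 46/7; row 2: (6/5)/(2/5) = 3; row 3: (41/5)/(17/5) = 41/17. Minimum is 41/17 at row 3 (s_3 leaves); pivot element 17/5.
Divide row 3 by 17/5; eliminate column a from the other rows.
Second iteration: most negative z-row entry is -14/17 in column s_2, so s_2 enters.
Ratio test on column s_2 — row 1: (297/17)/(10/17) = 297/10; row 2: (4/17)/(5/17) = 4/5; row 3: entry -4/17 ≤ 0. Minimum is 4/5 at row 2 (b leaves); pivot element 5/17.
Divide row 2 by 5/17; eliminate column s_2 from the other rows.
After both pivots, the entry at constraint row 1, column RHS is 17.

17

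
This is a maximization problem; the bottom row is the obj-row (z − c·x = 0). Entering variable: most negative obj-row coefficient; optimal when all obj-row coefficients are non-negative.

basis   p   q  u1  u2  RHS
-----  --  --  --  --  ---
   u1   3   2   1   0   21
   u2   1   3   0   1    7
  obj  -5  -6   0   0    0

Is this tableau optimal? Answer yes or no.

no

The obj-row has a negative entry -6 in column q, so it is not optimal.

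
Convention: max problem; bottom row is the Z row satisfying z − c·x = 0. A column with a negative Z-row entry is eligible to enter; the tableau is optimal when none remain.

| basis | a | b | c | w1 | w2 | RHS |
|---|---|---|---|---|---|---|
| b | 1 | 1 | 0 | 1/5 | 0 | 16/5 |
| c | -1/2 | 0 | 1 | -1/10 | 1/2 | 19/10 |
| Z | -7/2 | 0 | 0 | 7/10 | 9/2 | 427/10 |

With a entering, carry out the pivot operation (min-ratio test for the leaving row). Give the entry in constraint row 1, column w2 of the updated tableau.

Ratio test on column a — row 1: (16/5)/1 = 16/5; row 2: entry -1/2 ≤ 0. Minimum is 16/5 at row 1 (b leaves); pivot element 1.
Divide row 1 by 1; eliminate column a from the other rows.
In the new row 1, the w2 entry is the old entry divided by the pivot: 0/1 = 0.

0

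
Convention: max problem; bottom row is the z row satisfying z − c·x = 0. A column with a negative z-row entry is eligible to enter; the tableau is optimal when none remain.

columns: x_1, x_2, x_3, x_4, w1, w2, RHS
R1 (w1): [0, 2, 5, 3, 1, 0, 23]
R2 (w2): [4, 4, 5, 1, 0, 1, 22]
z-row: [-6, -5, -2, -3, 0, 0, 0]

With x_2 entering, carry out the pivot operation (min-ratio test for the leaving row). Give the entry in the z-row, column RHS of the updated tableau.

Ratio test on column x_2 — row 1: 23/2 = 23/2; row 2: 22/4 = 11/2. Minimum is 11/2 at row 2 (w2 leaves); pivot element 4.
Divide row 2 by 4; eliminate column x_2 from the other rows.
z-row update in column RHS: 0 − (-5)·(11/2) = 55/2.

55/2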